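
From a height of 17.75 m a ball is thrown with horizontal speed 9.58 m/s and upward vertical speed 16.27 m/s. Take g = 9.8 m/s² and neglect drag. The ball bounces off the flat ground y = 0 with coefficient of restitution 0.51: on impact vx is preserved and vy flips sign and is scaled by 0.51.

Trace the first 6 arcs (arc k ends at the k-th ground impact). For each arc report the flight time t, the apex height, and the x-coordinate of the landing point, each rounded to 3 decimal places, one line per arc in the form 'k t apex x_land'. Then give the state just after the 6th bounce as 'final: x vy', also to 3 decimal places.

1 4.186 31.256 40.100
2 2.576 8.130 64.779
3 1.314 2.115 77.366
4 0.670 0.550 83.785
5 0.342 0.143 87.059
6 0.174 0.037 88.728
final: 88.728 0.436

Arc 1: start y=17.750, vy=16.270 → t=4.186, apex=31.256, x_land=40.100, impact vy=-24.751
  bounce: vy ← 0.51·24.751 = 12.623
Arc 2: start y=0.000, vy=12.623 → t=2.576, apex=8.130, x_land=64.779, impact vy=-12.623
  bounce: vy ← 0.51·12.623 = 6.438
Arc 3: start y=0.000, vy=6.438 → t=1.314, apex=2.115, x_land=77.366, impact vy=-6.438
  bounce: vy ← 0.51·6.438 = 3.283
Arc 4: start y=0.000, vy=3.283 → t=0.670, apex=0.550, x_land=83.785, impact vy=-3.283
  bounce: vy ← 0.51·3.283 = 1.674
Arc 5: start y=0.000, vy=1.674 → t=0.342, apex=0.143, x_land=87.059, impact vy=-1.674
  bounce: vy ← 0.51·1.674 = 0.854
Arc 6: start y=0.000, vy=0.854 → t=0.174, apex=0.037, x_land=88.728, impact vy=-0.854
  bounce: vy ← 0.51·0.854 = 0.436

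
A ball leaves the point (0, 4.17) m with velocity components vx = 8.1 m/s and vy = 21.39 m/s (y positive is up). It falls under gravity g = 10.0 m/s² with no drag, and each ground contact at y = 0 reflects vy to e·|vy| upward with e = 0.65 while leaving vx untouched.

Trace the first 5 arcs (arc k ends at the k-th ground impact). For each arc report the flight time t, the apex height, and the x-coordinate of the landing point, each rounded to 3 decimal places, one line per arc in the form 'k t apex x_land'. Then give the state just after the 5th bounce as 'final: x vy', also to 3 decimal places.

1 4.465 27.047 36.165
2 3.024 11.427 60.655
3 1.965 4.828 76.574
4 1.277 2.040 86.922
5 0.830 0.862 93.647
final: 93.647 2.699

Arc 1: start y=4.170, vy=21.390 → t=4.465, apex=27.047, x_land=36.165, impact vy=-23.258
  bounce: vy ← 0.65·23.258 = 15.118
Arc 2: start y=0.000, vy=15.118 → t=3.024, apex=11.427, x_land=60.655, impact vy=-15.118
  bounce: vy ← 0.65·15.118 = 9.826
Arc 3: start y=0.000, vy=9.826 → t=1.965, apex=4.828, x_land=76.574, impact vy=-9.826
  bounce: vy ← 0.65·9.826 = 6.387
Arc 4: start y=0.000, vy=6.387 → t=1.277, apex=2.040, x_land=86.922, impact vy=-6.387
  bounce: vy ← 0.65·6.387 = 4.152
Arc 5: start y=0.000, vy=4.152 → t=0.830, apex=0.862, x_land=93.647, impact vy=-4.152
  bounce: vy ← 0.65·4.152 = 2.699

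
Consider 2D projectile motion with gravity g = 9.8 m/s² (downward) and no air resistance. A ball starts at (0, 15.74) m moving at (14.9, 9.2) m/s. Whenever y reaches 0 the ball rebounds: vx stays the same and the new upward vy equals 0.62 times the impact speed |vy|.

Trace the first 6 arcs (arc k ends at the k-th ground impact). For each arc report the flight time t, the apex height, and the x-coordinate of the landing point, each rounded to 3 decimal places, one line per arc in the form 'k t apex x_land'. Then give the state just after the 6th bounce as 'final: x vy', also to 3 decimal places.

Arc 1: start y=15.740, vy=9.200 → t=2.962, apex=20.058, x_land=44.134, impact vy=-19.828
  bounce: vy ← 0.62·19.828 = 12.293
Arc 2: start y=0.000, vy=12.293 → t=2.509, apex=7.710, x_land=81.516, impact vy=-12.293
  bounce: vy ← 0.62·12.293 = 7.622
Arc 3: start y=0.000, vy=7.622 → t=1.555, apex=2.964, x_land=104.692, impact vy=-7.622
  bounce: vy ← 0.62·7.622 = 4.726
Arc 4: start y=0.000, vy=4.726 → t=0.964, apex=1.139, x_land=119.062, impact vy=-4.726
  bounce: vy ← 0.62·4.726 = 2.930
Arc 5: start y=0.000, vy=2.930 → t=0.598, apex=0.438, x_land=127.971, impact vy=-2.930
  bounce: vy ← 0.62·2.930 = 1.816
Arc 6: start y=0.000, vy=1.816 → t=0.371, apex=0.168, x_land=133.495, impact vy=-1.816
  bounce: vy ← 0.62·1.816 = 1.126

1 2.962 20.058 44.134
2 2.509 7.710 81.516
3 1.555 2.964 104.692
4 0.964 1.139 119.062
5 0.598 0.438 127.971
6 0.371 0.168 133.495
final: 133.495 1.126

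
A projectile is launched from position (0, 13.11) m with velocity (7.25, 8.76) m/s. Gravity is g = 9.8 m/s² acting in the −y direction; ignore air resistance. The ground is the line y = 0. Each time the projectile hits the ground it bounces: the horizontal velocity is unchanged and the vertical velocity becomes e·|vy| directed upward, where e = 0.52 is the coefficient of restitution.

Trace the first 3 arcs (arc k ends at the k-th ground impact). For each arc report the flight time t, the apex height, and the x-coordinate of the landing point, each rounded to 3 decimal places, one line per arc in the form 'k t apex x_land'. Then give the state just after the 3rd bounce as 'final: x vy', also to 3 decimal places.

1 2.758 17.025 19.995
2 1.939 4.604 34.049
3 1.008 1.245 41.358
final: 41.358 2.569

Arc 1: start y=13.110, vy=8.760 → t=2.758, apex=17.025, x_land=19.995, impact vy=-18.267
  bounce: vy ← 0.52·18.267 = 9.499
Arc 2: start y=0.000, vy=9.499 → t=1.939, apex=4.604, x_land=34.049, impact vy=-9.499
  bounce: vy ← 0.52·9.499 = 4.939
Arc 3: start y=0.000, vy=4.939 → t=1.008, apex=1.245, x_land=41.358, impact vy=-4.939
  bounce: vy ← 0.52·4.939 = 2.569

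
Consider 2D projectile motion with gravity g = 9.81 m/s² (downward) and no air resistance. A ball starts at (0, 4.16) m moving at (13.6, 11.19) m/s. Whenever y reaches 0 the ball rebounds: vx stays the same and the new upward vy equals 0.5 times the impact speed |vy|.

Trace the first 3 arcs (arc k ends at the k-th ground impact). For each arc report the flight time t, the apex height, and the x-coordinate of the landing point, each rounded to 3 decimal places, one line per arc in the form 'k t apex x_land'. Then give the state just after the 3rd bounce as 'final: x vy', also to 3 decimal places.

1 2.607 10.542 35.451
2 1.466 2.636 55.389
3 0.733 0.659 65.358
final: 65.358 1.798

Arc 1: start y=4.160, vy=11.190 → t=2.607, apex=10.542, x_land=35.451, impact vy=-14.382
  bounce: vy ← 0.5·14.382 = 7.191
Arc 2: start y=0.000, vy=7.191 → t=1.466, apex=2.636, x_land=55.389, impact vy=-7.191
  bounce: vy ← 0.5·7.191 = 3.595
Arc 3: start y=0.000, vy=3.595 → t=0.733, apex=0.659, x_land=65.358, impact vy=-3.595
  bounce: vy ← 0.5·3.595 = 1.798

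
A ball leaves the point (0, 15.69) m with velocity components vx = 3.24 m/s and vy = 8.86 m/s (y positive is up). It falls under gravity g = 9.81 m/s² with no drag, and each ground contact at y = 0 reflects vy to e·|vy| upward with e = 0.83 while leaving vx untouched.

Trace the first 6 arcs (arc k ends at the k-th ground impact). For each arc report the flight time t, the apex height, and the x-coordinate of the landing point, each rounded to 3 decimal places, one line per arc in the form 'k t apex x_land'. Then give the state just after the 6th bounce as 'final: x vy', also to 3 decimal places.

Arc 1: start y=15.690, vy=8.860 → t=2.907, apex=19.691, x_land=9.418, impact vy=-19.655
  bounce: vy ← 0.83·19.655 = 16.314
Arc 2: start y=0.000, vy=16.314 → t=3.326, apex=13.565, x_land=20.194, impact vy=-16.314
  bounce: vy ← 0.83·16.314 = 13.541
Arc 3: start y=0.000, vy=13.541 → t=2.761, apex=9.345, x_land=29.138, impact vy=-13.541
  bounce: vy ← 0.83·13.541 = 11.239
Arc 4: start y=0.000, vy=11.239 → t=2.291, apex=6.438, x_land=36.562, impact vy=-11.239
  bounce: vy ← 0.83·11.239 = 9.328
Arc 5: start y=0.000, vy=9.328 → t=1.902, apex=4.435, x_land=42.724, impact vy=-9.328
  bounce: vy ← 0.83·9.328 = 7.742
Arc 6: start y=0.000, vy=7.742 → t=1.578, apex=3.055, x_land=47.838, impact vy=-7.742
  bounce: vy ← 0.83·7.742 = 6.426

1 2.907 19.691 9.418
2 3.326 13.565 20.194
3 2.761 9.345 29.138
4 2.291 6.438 36.562
5 1.902 4.435 42.724
6 1.578 3.055 47.838
final: 47.838 6.426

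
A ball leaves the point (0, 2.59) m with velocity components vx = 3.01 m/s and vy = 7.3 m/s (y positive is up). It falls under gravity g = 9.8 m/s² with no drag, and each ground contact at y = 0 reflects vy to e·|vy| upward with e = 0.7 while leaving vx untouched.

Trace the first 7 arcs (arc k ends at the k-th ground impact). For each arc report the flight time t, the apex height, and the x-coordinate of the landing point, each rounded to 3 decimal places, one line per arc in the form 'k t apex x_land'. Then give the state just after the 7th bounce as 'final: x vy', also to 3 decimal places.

Arc 1: start y=2.590, vy=7.300 → t=1.786, apex=5.309, x_land=5.375, impact vy=-10.201
  bounce: vy ← 0.7·10.201 = 7.140
Arc 2: start y=0.000, vy=7.140 → t=1.457, apex=2.601, x_land=9.762, impact vy=-7.140
  bounce: vy ← 0.7·7.140 = 4.998
Arc 3: start y=0.000, vy=4.998 → t=1.020, apex=1.275, x_land=12.832, impact vy=-4.998
  bounce: vy ← 0.7·4.998 = 3.499
Arc 4: start y=0.000, vy=3.499 → t=0.714, apex=0.625, x_land=14.981, impact vy=-3.499
  bounce: vy ← 0.7·3.499 = 2.449
Arc 5: start y=0.000, vy=2.449 → t=0.500, apex=0.306, x_land=16.486, impact vy=-2.449
  bounce: vy ← 0.7·2.449 = 1.714
Arc 6: start y=0.000, vy=1.714 → t=0.350, apex=0.150, x_land=17.539, impact vy=-1.714
  bounce: vy ← 0.7·1.714 = 1.200
Arc 7: start y=0.000, vy=1.200 → t=0.245, apex=0.073, x_land=18.276, impact vy=-1.200
  bounce: vy ← 0.7·1.200 = 0.840

1 1.786 5.309 5.375
2 1.457 2.601 9.762
3 1.020 1.275 12.832
4 0.714 0.625 14.981
5 0.500 0.306 16.486
6 0.350 0.150 17.539
7 0.245 0.073 18.276
final: 18.276 0.840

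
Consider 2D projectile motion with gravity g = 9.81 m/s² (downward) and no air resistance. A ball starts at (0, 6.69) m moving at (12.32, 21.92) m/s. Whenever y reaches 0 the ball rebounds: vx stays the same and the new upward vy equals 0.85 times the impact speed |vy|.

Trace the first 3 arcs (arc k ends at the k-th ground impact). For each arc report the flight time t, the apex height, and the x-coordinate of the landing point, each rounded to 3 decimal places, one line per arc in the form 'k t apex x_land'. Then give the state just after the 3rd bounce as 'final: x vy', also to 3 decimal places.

Arc 1: start y=6.690, vy=21.920 → t=4.756, apex=31.180, x_land=58.590, impact vy=-24.733
  bounce: vy ← 0.85·24.733 = 21.023
Arc 2: start y=0.000, vy=21.023 → t=4.286, apex=22.527, x_land=111.395, impact vy=-21.023
  bounce: vy ← 0.85·21.023 = 17.870
Arc 3: start y=0.000, vy=17.870 → t=3.643, apex=16.276, x_land=156.280, impact vy=-17.870
  bounce: vy ← 0.85·17.870 = 15.189

1 4.756 31.180 58.590
2 4.286 22.527 111.395
3 3.643 16.276 156.280
final: 156.280 15.189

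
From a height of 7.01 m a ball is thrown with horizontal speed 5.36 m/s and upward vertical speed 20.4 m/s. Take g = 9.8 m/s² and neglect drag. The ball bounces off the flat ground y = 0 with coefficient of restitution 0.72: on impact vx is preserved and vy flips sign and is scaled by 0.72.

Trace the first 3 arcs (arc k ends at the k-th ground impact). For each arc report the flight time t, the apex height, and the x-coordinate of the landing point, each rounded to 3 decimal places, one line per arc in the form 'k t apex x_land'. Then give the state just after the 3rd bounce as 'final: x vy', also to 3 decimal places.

Arc 1: start y=7.010, vy=20.400 → t=4.482, apex=28.243, x_land=24.026, impact vy=-23.528
  bounce: vy ← 0.72·23.528 = 16.940
Arc 2: start y=0.000, vy=16.940 → t=3.457, apex=14.641, x_land=42.556, impact vy=-16.940
  bounce: vy ← 0.72·16.940 = 12.197
Arc 3: start y=0.000, vy=12.197 → t=2.489, apex=7.590, x_land=55.898, impact vy=-12.197
  bounce: vy ← 0.72·12.197 = 8.782

1 4.482 28.243 24.026
2 3.457 14.641 42.556
3 2.489 7.590 55.898
final: 55.898 8.782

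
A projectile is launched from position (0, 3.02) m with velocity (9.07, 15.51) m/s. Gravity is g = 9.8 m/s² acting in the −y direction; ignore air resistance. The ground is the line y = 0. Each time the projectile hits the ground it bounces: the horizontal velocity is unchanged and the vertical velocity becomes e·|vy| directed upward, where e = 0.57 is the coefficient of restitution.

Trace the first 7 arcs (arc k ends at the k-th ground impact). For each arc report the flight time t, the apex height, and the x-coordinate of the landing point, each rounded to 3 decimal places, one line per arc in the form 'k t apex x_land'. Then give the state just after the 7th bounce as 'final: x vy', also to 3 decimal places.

1 3.349 15.293 30.378
2 2.014 4.969 48.645
3 1.148 1.614 59.058
4 0.654 0.525 64.992
5 0.373 0.170 68.375
6 0.213 0.055 70.304
7 0.121 0.018 71.403
final: 71.403 0.338

Arc 1: start y=3.020, vy=15.510 → t=3.349, apex=15.293, x_land=30.378, impact vy=-17.313
  bounce: vy ← 0.57·17.313 = 9.869
Arc 2: start y=0.000, vy=9.869 → t=2.014, apex=4.969, x_land=48.645, impact vy=-9.869
  bounce: vy ← 0.57·9.869 = 5.625
Arc 3: start y=0.000, vy=5.625 → t=1.148, apex=1.614, x_land=59.058, impact vy=-5.625
  bounce: vy ← 0.57·5.625 = 3.206
Arc 4: start y=0.000, vy=3.206 → t=0.654, apex=0.525, x_land=64.992, impact vy=-3.206
  bounce: vy ← 0.57·3.206 = 1.828
Arc 5: start y=0.000, vy=1.828 → t=0.373, apex=0.170, x_land=68.375, impact vy=-1.828
  bounce: vy ← 0.57·1.828 = 1.042
Arc 6: start y=0.000, vy=1.042 → t=0.213, apex=0.055, x_land=70.304, impact vy=-1.042
  bounce: vy ← 0.57·1.042 = 0.594
Arc 7: start y=0.000, vy=0.594 → t=0.121, apex=0.018, x_land=71.403, impact vy=-0.594
  bounce: vy ← 0.57·0.594 = 0.338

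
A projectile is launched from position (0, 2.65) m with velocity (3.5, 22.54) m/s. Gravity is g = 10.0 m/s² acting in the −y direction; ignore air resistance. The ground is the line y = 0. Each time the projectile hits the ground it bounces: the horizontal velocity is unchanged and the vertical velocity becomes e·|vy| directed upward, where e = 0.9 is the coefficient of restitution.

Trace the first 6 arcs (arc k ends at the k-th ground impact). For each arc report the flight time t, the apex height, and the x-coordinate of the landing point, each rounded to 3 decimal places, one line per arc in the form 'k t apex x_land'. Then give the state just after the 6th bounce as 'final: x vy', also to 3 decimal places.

1 4.623 28.053 16.179
2 4.264 22.723 31.102
3 3.837 18.405 44.532
4 3.453 14.908 56.619
5 3.108 12.076 67.498
6 2.797 9.781 77.288
final: 77.288 12.588

Arc 1: start y=2.650, vy=22.540 → t=4.623, apex=28.053, x_land=16.179, impact vy=-23.687
  bounce: vy ← 0.9·23.687 = 21.318
Arc 2: start y=0.000, vy=21.318 → t=4.264, apex=22.723, x_land=31.102, impact vy=-21.318
  bounce: vy ← 0.9·21.318 = 19.186
Arc 3: start y=0.000, vy=19.186 → t=3.837, apex=18.405, x_land=44.532, impact vy=-19.186
  bounce: vy ← 0.9·19.186 = 17.267
Arc 4: start y=0.000, vy=17.267 → t=3.453, apex=14.908, x_land=56.619, impact vy=-17.267
  bounce: vy ← 0.9·17.267 = 15.541
Arc 5: start y=0.000, vy=15.541 → t=3.108, apex=12.076, x_land=67.498, impact vy=-15.541
  bounce: vy ← 0.9·15.541 = 13.987
Arc 6: start y=0.000, vy=13.987 → t=2.797, apex=9.781, x_land=77.288, impact vy=-13.987
  bounce: vy ← 0.9·13.987 = 12.588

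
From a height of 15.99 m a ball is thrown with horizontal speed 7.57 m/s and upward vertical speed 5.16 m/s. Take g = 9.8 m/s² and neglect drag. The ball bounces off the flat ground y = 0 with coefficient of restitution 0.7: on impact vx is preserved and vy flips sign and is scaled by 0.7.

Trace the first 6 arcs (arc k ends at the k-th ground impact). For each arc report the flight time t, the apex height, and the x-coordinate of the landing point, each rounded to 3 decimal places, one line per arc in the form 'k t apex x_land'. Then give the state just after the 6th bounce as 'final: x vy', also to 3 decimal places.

1 2.408 17.348 18.230
2 2.634 8.501 38.171
3 1.844 4.165 52.130
4 1.291 2.041 61.901
5 0.904 1.000 68.741
6 0.632 0.490 73.529
final: 73.529 2.169

Arc 1: start y=15.990, vy=5.160 → t=2.408, apex=17.348, x_land=18.230, impact vy=-18.440
  bounce: vy ← 0.7·18.440 = 12.908
Arc 2: start y=0.000, vy=12.908 → t=2.634, apex=8.501, x_land=38.171, impact vy=-12.908
  bounce: vy ← 0.7·12.908 = 9.036
Arc 3: start y=0.000, vy=9.036 → t=1.844, apex=4.165, x_land=52.130, impact vy=-9.036
  bounce: vy ← 0.7·9.036 = 6.325
Arc 4: start y=0.000, vy=6.325 → t=1.291, apex=2.041, x_land=61.901, impact vy=-6.325
  bounce: vy ← 0.7·6.325 = 4.427
Arc 5: start y=0.000, vy=4.427 → t=0.904, apex=1.000, x_land=68.741, impact vy=-4.427
  bounce: vy ← 0.7·4.427 = 3.099
Arc 6: start y=0.000, vy=3.099 → t=0.632, apex=0.490, x_land=73.529, impact vy=-3.099
  bounce: vy ← 0.7·3.099 = 2.169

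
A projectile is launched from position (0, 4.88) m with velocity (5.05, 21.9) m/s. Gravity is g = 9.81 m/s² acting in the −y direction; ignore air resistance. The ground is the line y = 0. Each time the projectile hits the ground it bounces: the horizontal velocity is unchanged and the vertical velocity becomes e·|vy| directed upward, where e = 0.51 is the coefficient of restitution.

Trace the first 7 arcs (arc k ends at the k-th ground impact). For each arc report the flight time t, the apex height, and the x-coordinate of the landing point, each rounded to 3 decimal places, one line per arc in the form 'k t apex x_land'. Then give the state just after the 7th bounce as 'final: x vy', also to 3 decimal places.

Arc 1: start y=4.880, vy=21.900 → t=4.678, apex=29.325, x_land=23.622, impact vy=-23.987
  bounce: vy ← 0.51·23.987 = 12.233
Arc 2: start y=0.000, vy=12.233 → t=2.494, apex=7.627, x_land=36.216, impact vy=-12.233
  bounce: vy ← 0.51·12.233 = 6.239
Arc 3: start y=0.000, vy=6.239 → t=1.272, apex=1.984, x_land=42.640, impact vy=-6.239
  bounce: vy ← 0.51·6.239 = 3.182
Arc 4: start y=0.000, vy=3.182 → t=0.649, apex=0.516, x_land=45.916, impact vy=-3.182
  bounce: vy ← 0.51·3.182 = 1.623
Arc 5: start y=0.000, vy=1.623 → t=0.331, apex=0.134, x_land=47.586, impact vy=-1.623
  bounce: vy ← 0.51·1.623 = 0.828
Arc 6: start y=0.000, vy=0.828 → t=0.169, apex=0.035, x_land=48.438, impact vy=-0.828
  bounce: vy ← 0.51·0.828 = 0.422
Arc 7: start y=0.000, vy=0.422 → t=0.086, apex=0.009, x_land=48.873, impact vy=-0.422
  bounce: vy ← 0.51·0.422 = 0.215

1 4.678 29.325 23.622
2 2.494 7.627 36.216
3 1.272 1.984 42.640
4 0.649 0.516 45.916
5 0.331 0.134 47.586
6 0.169 0.035 48.438
7 0.086 0.009 48.873
final: 48.873 0.215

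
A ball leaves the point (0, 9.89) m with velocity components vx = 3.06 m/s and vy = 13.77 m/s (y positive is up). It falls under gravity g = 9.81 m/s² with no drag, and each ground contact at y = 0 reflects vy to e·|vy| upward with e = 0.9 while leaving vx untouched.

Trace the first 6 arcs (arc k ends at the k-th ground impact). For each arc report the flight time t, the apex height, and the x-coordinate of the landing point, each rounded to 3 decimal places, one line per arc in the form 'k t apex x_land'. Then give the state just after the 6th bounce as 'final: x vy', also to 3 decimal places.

1 3.400 19.554 10.405
2 3.594 15.839 21.402
3 3.235 12.830 31.300
4 2.911 10.392 40.208
5 2.620 8.417 48.225
6 2.358 6.818 55.441
final: 55.441 10.409

Arc 1: start y=9.890, vy=13.770 → t=3.400, apex=19.554, x_land=10.405, impact vy=-19.587
  bounce: vy ← 0.9·19.587 = 17.628
Arc 2: start y=0.000, vy=17.628 → t=3.594, apex=15.839, x_land=21.402, impact vy=-17.628
  bounce: vy ← 0.9·17.628 = 15.866
Arc 3: start y=0.000, vy=15.866 → t=3.235, apex=12.830, x_land=31.300, impact vy=-15.866
  bounce: vy ← 0.9·15.866 = 14.279
Arc 4: start y=0.000, vy=14.279 → t=2.911, apex=10.392, x_land=40.208, impact vy=-14.279
  bounce: vy ← 0.9·14.279 = 12.851
Arc 5: start y=0.000, vy=12.851 → t=2.620, apex=8.417, x_land=48.225, impact vy=-12.851
  bounce: vy ← 0.9·12.851 = 11.566
Arc 6: start y=0.000, vy=11.566 → t=2.358, apex=6.818, x_land=55.441, impact vy=-11.566
  bounce: vy ← 0.9·11.566 = 10.409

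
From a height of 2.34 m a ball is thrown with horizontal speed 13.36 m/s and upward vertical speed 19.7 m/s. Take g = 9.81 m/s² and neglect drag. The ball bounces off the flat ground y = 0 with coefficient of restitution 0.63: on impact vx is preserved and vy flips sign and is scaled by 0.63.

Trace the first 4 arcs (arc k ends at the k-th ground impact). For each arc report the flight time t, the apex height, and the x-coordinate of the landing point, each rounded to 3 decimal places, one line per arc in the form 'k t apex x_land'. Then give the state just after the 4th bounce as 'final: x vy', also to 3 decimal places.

1 4.132 22.120 55.200
2 2.676 8.780 90.949
3 1.686 3.485 113.470
4 1.062 1.383 127.658
final: 127.658 3.282

Arc 1: start y=2.340, vy=19.700 → t=4.132, apex=22.120, x_land=55.200, impact vy=-20.833
  bounce: vy ← 0.63·20.833 = 13.125
Arc 2: start y=0.000, vy=13.125 → t=2.676, apex=8.780, x_land=90.949, impact vy=-13.125
  bounce: vy ← 0.63·13.125 = 8.268
Arc 3: start y=0.000, vy=8.268 → t=1.686, apex=3.485, x_land=113.470, impact vy=-8.268
  bounce: vy ← 0.63·8.268 = 5.209
Arc 4: start y=0.000, vy=5.209 → t=1.062, apex=1.383, x_land=127.658, impact vy=-5.209
  bounce: vy ← 0.63·5.209 = 3.282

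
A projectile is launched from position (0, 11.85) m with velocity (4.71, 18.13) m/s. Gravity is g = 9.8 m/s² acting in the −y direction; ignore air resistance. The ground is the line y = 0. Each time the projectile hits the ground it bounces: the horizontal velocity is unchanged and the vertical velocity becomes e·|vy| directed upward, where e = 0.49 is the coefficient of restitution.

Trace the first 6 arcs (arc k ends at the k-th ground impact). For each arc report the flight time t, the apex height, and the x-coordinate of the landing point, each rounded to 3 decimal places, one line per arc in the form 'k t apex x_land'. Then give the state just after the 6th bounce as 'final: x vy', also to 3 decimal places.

Arc 1: start y=11.850, vy=18.130 → t=4.267, apex=28.620, x_land=20.097, impact vy=-23.685
  bounce: vy ← 0.49·23.685 = 11.605
Arc 2: start y=0.000, vy=11.605 → t=2.368, apex=6.872, x_land=31.252, impact vy=-11.605
  bounce: vy ← 0.49·11.605 = 5.687
Arc 3: start y=0.000, vy=5.687 → t=1.161, apex=1.650, x_land=36.718, impact vy=-5.687
  bounce: vy ← 0.49·5.687 = 2.786
Arc 4: start y=0.000, vy=2.786 → t=0.569, apex=0.396, x_land=39.397, impact vy=-2.786
  bounce: vy ← 0.49·2.786 = 1.365
Arc 5: start y=0.000, vy=1.365 → t=0.279, apex=0.095, x_land=40.709, impact vy=-1.365
  bounce: vy ← 0.49·1.365 = 0.669
Arc 6: start y=0.000, vy=0.669 → t=0.137, apex=0.023, x_land=41.352, impact vy=-0.669
  bounce: vy ← 0.49·0.669 = 0.328

1 4.267 28.620 20.097
2 2.368 6.872 31.252
3 1.161 1.650 36.718
4 0.569 0.396 39.397
5 0.279 0.095 40.709
6 0.137 0.023 41.352
final: 41.352 0.328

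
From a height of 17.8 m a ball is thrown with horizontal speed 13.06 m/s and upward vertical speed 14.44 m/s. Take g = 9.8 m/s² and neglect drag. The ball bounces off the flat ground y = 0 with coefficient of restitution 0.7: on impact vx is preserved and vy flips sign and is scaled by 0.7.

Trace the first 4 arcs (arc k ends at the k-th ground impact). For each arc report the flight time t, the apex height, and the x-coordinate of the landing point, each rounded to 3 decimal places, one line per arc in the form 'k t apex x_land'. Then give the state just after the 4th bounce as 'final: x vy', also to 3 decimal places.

Arc 1: start y=17.800, vy=14.440 → t=3.883, apex=28.438, x_land=50.706, impact vy=-23.609
  bounce: vy ← 0.7·23.609 = 16.526
Arc 2: start y=0.000, vy=16.526 → t=3.373, apex=13.935, x_land=94.754, impact vy=-16.526
  bounce: vy ← 0.7·16.526 = 11.569
Arc 3: start y=0.000, vy=11.569 → t=2.361, apex=6.828, x_land=125.588, impact vy=-11.569
  bounce: vy ← 0.7·11.569 = 8.098
Arc 4: start y=0.000, vy=8.098 → t=1.653, apex=3.346, x_land=147.171, impact vy=-8.098
  bounce: vy ← 0.7·8.098 = 5.669

1 3.883 28.438 50.706
2 3.373 13.935 94.754
3 2.361 6.828 125.588
4 1.653 3.346 147.171
final: 147.171 5.669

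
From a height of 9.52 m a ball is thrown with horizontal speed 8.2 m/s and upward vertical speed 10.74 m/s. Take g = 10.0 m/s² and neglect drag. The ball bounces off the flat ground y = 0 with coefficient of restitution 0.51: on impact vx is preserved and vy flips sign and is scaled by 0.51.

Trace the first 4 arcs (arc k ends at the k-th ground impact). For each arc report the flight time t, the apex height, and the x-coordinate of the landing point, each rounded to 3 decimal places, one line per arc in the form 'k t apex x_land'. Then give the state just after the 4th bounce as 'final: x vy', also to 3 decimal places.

Arc 1: start y=9.520, vy=10.740 → t=2.823, apex=15.287, x_land=23.145, impact vy=-17.486
  bounce: vy ← 0.51·17.486 = 8.918
Arc 2: start y=0.000, vy=8.918 → t=1.784, apex=3.976, x_land=37.770, impact vy=-8.918
  bounce: vy ← 0.51·8.918 = 4.548
Arc 3: start y=0.000, vy=4.548 → t=0.910, apex=1.034, x_land=45.229, impact vy=-4.548
  bounce: vy ← 0.51·4.548 = 2.319
Arc 4: start y=0.000, vy=2.319 → t=0.464, apex=0.269, x_land=49.033, impact vy=-2.319
  bounce: vy ← 0.51·2.319 = 1.183

1 2.823 15.287 23.145
2 1.784 3.976 37.770
3 0.910 1.034 45.229
4 0.464 0.269 49.033
final: 49.033 1.183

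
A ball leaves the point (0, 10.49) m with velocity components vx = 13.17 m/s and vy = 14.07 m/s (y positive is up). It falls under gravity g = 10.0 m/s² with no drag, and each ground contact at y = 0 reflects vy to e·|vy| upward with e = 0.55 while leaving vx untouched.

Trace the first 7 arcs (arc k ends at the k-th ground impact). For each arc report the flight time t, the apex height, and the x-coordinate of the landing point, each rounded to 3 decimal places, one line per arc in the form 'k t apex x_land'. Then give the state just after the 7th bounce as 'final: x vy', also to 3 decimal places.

Arc 1: start y=10.490, vy=14.070 → t=3.426, apex=20.388, x_land=45.125, impact vy=-20.193
  bounce: vy ← 0.55·20.193 = 11.106
Arc 2: start y=0.000, vy=11.106 → t=2.221, apex=6.167, x_land=74.378, impact vy=-11.106
  bounce: vy ← 0.55·11.106 = 6.108
Arc 3: start y=0.000, vy=6.108 → t=1.222, apex=1.866, x_land=90.468, impact vy=-6.108
  bounce: vy ← 0.55·6.108 = 3.360
Arc 4: start y=0.000, vy=3.360 → t=0.672, apex=0.564, x_land=99.317, impact vy=-3.360
  bounce: vy ← 0.55·3.360 = 1.848
Arc 5: start y=0.000, vy=1.848 → t=0.370, apex=0.171, x_land=104.185, impact vy=-1.848
  bounce: vy ← 0.55·1.848 = 1.016
Arc 6: start y=0.000, vy=1.016 → t=0.203, apex=0.052, x_land=106.861, impact vy=-1.016
  bounce: vy ← 0.55·1.016 = 0.559
Arc 7: start y=0.000, vy=0.559 → t=0.112, apex=0.016, x_land=108.334, impact vy=-0.559
  bounce: vy ← 0.55·0.559 = 0.307

1 3.426 20.388 45.125
2 2.221 6.167 74.378
3 1.222 1.866 90.468
4 0.672 0.564 99.317
5 0.370 0.171 104.185
6 0.203 0.052 106.861
7 0.112 0.016 108.334
final: 108.334 0.307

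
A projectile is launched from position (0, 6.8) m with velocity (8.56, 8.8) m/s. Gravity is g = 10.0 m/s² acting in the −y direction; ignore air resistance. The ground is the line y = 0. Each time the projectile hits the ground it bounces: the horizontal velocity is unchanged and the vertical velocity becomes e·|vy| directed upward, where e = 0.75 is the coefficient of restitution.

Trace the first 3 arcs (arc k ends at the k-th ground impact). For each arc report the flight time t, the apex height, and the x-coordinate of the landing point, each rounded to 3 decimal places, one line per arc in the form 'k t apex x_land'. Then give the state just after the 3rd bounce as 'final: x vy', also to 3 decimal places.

Arc 1: start y=6.800, vy=8.800 → t=2.341, apex=10.672, x_land=20.039, impact vy=-14.610
  bounce: vy ← 0.75·14.610 = 10.957
Arc 2: start y=0.000, vy=10.957 → t=2.191, apex=6.003, x_land=38.797, impact vy=-10.957
  bounce: vy ← 0.75·10.957 = 8.218
Arc 3: start y=0.000, vy=8.218 → t=1.644, apex=3.377, x_land=52.866, impact vy=-8.218
  bounce: vy ← 0.75·8.218 = 6.163

1 2.341 10.672 20.039
2 2.191 6.003 38.797
3 1.644 3.377 52.866
final: 52.866 6.163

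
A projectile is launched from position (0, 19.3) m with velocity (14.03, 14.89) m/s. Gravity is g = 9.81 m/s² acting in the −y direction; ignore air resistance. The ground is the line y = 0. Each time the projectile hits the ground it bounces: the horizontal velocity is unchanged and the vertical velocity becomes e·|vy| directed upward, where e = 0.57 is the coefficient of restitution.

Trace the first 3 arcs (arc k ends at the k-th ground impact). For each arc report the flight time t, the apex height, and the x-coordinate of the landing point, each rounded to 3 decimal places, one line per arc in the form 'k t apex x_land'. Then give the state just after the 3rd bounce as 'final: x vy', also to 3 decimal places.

Arc 1: start y=19.300, vy=14.890 → t=4.016, apex=30.600, x_land=56.338, impact vy=-24.503
  bounce: vy ← 0.57·24.503 = 13.966
Arc 2: start y=0.000, vy=13.966 → t=2.847, apex=9.942, x_land=96.287, impact vy=-13.966
  bounce: vy ← 0.57·13.966 = 7.961
Arc 3: start y=0.000, vy=7.961 → t=1.623, apex=3.230, x_land=119.058, impact vy=-7.961
  bounce: vy ← 0.57·7.961 = 4.538

1 4.016 30.600 56.338
2 2.847 9.942 96.287
3 1.623 3.230 119.058
final: 119.058 4.538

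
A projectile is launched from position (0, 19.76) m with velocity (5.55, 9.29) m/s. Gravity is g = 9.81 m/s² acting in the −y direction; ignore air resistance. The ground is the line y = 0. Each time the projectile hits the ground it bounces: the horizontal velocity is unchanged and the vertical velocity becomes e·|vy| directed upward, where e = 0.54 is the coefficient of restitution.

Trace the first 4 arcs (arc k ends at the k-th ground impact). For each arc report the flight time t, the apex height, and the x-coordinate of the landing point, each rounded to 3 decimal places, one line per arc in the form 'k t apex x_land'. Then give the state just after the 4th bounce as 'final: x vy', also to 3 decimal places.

1 3.166 24.159 17.573
2 2.397 7.045 30.876
3 1.294 2.054 38.059
4 0.699 0.599 41.938
final: 41.938 1.851

Arc 1: start y=19.760, vy=9.290 → t=3.166, apex=24.159, x_land=17.573, impact vy=-21.771
  bounce: vy ← 0.54·21.771 = 11.757
Arc 2: start y=0.000, vy=11.757 → t=2.397, apex=7.045, x_land=30.876, impact vy=-11.757
  bounce: vy ← 0.54·11.757 = 6.349
Arc 3: start y=0.000, vy=6.349 → t=1.294, apex=2.054, x_land=38.059, impact vy=-6.349
  bounce: vy ← 0.54·6.349 = 3.428
Arc 4: start y=0.000, vy=3.428 → t=0.699, apex=0.599, x_land=41.938, impact vy=-3.428
  bounce: vy ← 0.54·3.428 = 1.851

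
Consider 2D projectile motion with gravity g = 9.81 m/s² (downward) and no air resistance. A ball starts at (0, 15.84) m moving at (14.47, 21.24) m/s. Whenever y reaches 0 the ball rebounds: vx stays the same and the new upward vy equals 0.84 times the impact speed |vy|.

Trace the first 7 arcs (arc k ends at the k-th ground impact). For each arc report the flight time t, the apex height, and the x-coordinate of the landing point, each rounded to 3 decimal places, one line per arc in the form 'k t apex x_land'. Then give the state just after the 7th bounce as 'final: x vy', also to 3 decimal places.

1 4.979 38.834 72.044
2 4.727 27.401 140.446
3 3.971 19.334 197.902
4 3.335 13.642 246.166
5 2.802 9.626 286.708
6 2.353 6.792 320.763
7 1.977 4.792 349.369
final: 349.369 8.145

Arc 1: start y=15.840, vy=21.240 → t=4.979, apex=38.834, x_land=72.044, impact vy=-27.603
  bounce: vy ← 0.84·27.603 = 23.186
Arc 2: start y=0.000, vy=23.186 → t=4.727, apex=27.401, x_land=140.446, impact vy=-23.186
  bounce: vy ← 0.84·23.186 = 19.477
Arc 3: start y=0.000, vy=19.477 → t=3.971, apex=19.334, x_land=197.902, impact vy=-19.477
  bounce: vy ← 0.84·19.477 = 16.360
Arc 4: start y=0.000, vy=16.360 → t=3.335, apex=13.642, x_land=246.166, impact vy=-16.360
  bounce: vy ← 0.84·16.360 = 13.743
Arc 5: start y=0.000, vy=13.743 → t=2.802, apex=9.626, x_land=286.708, impact vy=-13.743
  bounce: vy ← 0.84·13.743 = 11.544
Arc 6: start y=0.000, vy=11.544 → t=2.353, apex=6.792, x_land=320.763, impact vy=-11.544
  bounce: vy ← 0.84·11.544 = 9.697
Arc 7: start y=0.000, vy=9.697 → t=1.977, apex=4.792, x_land=349.369, impact vy=-9.697
  bounce: vy ← 0.84·9.697 = 8.145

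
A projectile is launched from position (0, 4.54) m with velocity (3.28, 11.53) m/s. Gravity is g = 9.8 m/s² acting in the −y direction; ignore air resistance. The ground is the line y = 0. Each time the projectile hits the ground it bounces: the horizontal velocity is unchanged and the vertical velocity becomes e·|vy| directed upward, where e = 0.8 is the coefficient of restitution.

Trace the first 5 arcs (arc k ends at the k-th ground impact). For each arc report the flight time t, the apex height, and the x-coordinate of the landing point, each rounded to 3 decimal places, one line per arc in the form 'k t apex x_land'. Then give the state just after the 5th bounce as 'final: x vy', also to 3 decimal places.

1 2.697 11.323 8.845
2 2.432 7.247 16.823
3 1.946 4.638 23.205
4 1.557 2.968 28.310
5 1.245 1.900 32.395
final: 32.395 4.881

Arc 1: start y=4.540, vy=11.530 → t=2.697, apex=11.323, x_land=8.845, impact vy=-14.897
  bounce: vy ← 0.8·14.897 = 11.918
Arc 2: start y=0.000, vy=11.918 → t=2.432, apex=7.247, x_land=16.823, impact vy=-11.918
  bounce: vy ← 0.8·11.918 = 9.534
Arc 3: start y=0.000, vy=9.534 → t=1.946, apex=4.638, x_land=23.205, impact vy=-9.534
  bounce: vy ← 0.8·9.534 = 7.627
Arc 4: start y=0.000, vy=7.627 → t=1.557, apex=2.968, x_land=28.310, impact vy=-7.627
  bounce: vy ← 0.8·7.627 = 6.102
Arc 5: start y=0.000, vy=6.102 → t=1.245, apex=1.900, x_land=32.395, impact vy=-6.102
  bounce: vy ← 0.8·6.102 = 4.881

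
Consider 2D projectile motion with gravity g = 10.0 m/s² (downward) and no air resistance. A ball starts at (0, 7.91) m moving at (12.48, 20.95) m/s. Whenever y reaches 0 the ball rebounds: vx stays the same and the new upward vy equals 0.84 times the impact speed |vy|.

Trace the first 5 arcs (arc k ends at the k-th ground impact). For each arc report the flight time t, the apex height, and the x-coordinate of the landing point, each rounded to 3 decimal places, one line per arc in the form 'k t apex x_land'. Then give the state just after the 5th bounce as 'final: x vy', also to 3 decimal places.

Arc 1: start y=7.910, vy=20.950 → t=4.539, apex=29.855, x_land=56.641, impact vy=-24.436
  bounce: vy ← 0.84·24.436 = 20.526
Arc 2: start y=0.000, vy=20.526 → t=4.105, apex=21.066, x_land=107.874, impact vy=-20.526
  bounce: vy ← 0.84·20.526 = 17.242
Arc 3: start y=0.000, vy=17.242 → t=3.448, apex=14.864, x_land=150.910, impact vy=-17.242
  bounce: vy ← 0.84·17.242 = 14.483
Arc 4: start y=0.000, vy=14.483 → t=2.897, apex=10.488, x_land=187.060, impact vy=-14.483
  bounce: vy ← 0.84·14.483 = 12.166
Arc 5: start y=0.000, vy=12.166 → t=2.433, apex=7.400, x_land=217.426, impact vy=-12.166
  bounce: vy ← 0.84·12.166 = 10.219

1 4.539 29.855 56.641
2 4.105 21.066 107.874
3 3.448 14.864 150.910
4 2.897 10.488 187.060
5 2.433 7.400 217.426
final: 217.426 10.219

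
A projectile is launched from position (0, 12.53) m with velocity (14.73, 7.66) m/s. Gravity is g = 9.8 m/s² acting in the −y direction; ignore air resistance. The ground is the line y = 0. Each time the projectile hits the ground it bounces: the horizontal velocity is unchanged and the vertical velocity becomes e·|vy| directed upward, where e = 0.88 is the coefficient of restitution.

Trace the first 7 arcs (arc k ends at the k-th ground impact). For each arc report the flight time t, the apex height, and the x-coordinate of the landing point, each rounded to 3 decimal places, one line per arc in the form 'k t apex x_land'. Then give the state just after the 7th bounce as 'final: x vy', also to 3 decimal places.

Arc 1: start y=12.530, vy=7.660 → t=2.562, apex=15.524, x_land=37.732, impact vy=-17.443
  bounce: vy ← 0.88·17.443 = 15.350
Arc 2: start y=0.000, vy=15.350 → t=3.133, apex=12.022, x_land=83.875, impact vy=-15.350
  bounce: vy ← 0.88·15.350 = 13.508
Arc 3: start y=0.000, vy=13.508 → t=2.757, apex=9.309, x_land=124.482, impact vy=-13.508
  bounce: vy ← 0.88·13.508 = 11.887
Arc 4: start y=0.000, vy=11.887 → t=2.426, apex=7.209, x_land=160.216, impact vy=-11.887
  bounce: vy ← 0.88·11.887 = 10.461
Arc 5: start y=0.000, vy=10.461 → t=2.135, apex=5.583, x_land=191.662, impact vy=-10.461
  bounce: vy ← 0.88·10.461 = 9.205
Arc 6: start y=0.000, vy=9.205 → t=1.879, apex=4.323, x_land=219.334, impact vy=-9.205
  bounce: vy ← 0.88·9.205 = 8.101
Arc 7: start y=0.000, vy=8.101 → t=1.653, apex=3.348, x_land=243.686, impact vy=-8.101
  bounce: vy ← 0.88·8.101 = 7.129

1 2.562 15.524 37.732
2 3.133 12.022 83.875
3 2.757 9.309 124.482
4 2.426 7.209 160.216
5 2.135 5.583 191.662
6 1.879 4.323 219.334
7 1.653 3.348 243.686
final: 243.686 7.129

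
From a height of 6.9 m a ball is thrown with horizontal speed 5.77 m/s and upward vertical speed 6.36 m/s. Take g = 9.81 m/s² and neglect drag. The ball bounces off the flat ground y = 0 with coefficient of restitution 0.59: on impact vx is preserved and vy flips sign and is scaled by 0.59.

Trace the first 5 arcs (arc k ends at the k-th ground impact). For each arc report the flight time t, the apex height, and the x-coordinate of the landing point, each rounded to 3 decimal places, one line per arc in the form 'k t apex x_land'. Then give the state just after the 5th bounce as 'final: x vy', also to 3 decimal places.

1 2.000 8.962 11.540
2 1.595 3.120 20.743
3 0.941 1.086 26.173
4 0.555 0.378 29.376
5 0.328 0.132 31.267
final: 31.267 0.948

Arc 1: start y=6.900, vy=6.360 → t=2.000, apex=8.962, x_land=11.540, impact vy=-13.260
  bounce: vy ← 0.59·13.260 = 7.823
Arc 2: start y=0.000, vy=7.823 → t=1.595, apex=3.120, x_land=20.743, impact vy=-7.823
  bounce: vy ← 0.59·7.823 = 4.616
Arc 3: start y=0.000, vy=4.616 → t=0.941, apex=1.086, x_land=26.173, impact vy=-4.616
  bounce: vy ← 0.59·4.616 = 2.723
Arc 4: start y=0.000, vy=2.723 → t=0.555, apex=0.378, x_land=29.376, impact vy=-2.723
  bounce: vy ← 0.59·2.723 = 1.607
Arc 5: start y=0.000, vy=1.607 → t=0.328, apex=0.132, x_land=31.267, impact vy=-1.607
  bounce: vy ← 0.59·1.607 = 0.948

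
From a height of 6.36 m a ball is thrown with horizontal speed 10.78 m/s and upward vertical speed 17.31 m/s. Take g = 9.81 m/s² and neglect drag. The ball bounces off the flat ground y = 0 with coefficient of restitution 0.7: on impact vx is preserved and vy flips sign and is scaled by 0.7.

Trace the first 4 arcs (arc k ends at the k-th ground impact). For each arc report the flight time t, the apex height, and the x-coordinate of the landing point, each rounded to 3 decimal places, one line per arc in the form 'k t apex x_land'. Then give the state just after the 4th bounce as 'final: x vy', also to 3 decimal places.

Arc 1: start y=6.360, vy=17.310 → t=3.865, apex=21.632, x_land=41.660, impact vy=-20.601
  bounce: vy ← 0.7·20.601 = 14.421
Arc 2: start y=0.000, vy=14.421 → t=2.940, apex=10.600, x_land=73.354, impact vy=-14.421
  bounce: vy ← 0.7·14.421 = 10.095
Arc 3: start y=0.000, vy=10.095 → t=2.058, apex=5.194, x_land=95.540, impact vy=-10.095
  bounce: vy ← 0.7·10.095 = 7.066
Arc 4: start y=0.000, vy=7.066 → t=1.441, apex=2.545, x_land=111.070, impact vy=-7.066
  bounce: vy ← 0.7·7.066 = 4.946

1 3.865 21.632 41.660
2 2.940 10.600 73.354
3 2.058 5.194 95.540
4 1.441 2.545 111.070
final: 111.070 4.946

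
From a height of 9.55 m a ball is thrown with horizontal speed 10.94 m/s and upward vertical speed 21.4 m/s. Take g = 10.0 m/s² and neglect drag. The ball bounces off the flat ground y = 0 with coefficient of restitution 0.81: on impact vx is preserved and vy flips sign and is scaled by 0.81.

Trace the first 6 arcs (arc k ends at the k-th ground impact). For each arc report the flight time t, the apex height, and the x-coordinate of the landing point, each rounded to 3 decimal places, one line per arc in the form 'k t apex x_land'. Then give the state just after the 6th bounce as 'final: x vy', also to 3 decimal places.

1 4.687 32.448 51.281
2 4.127 21.289 96.429
3 3.343 13.968 132.999
4 2.708 9.164 162.621
5 2.193 6.013 186.615
6 1.776 3.945 206.050
final: 206.050 7.195

Arc 1: start y=9.550, vy=21.400 → t=4.687, apex=32.448, x_land=51.281, impact vy=-25.475
  bounce: vy ← 0.81·25.475 = 20.635
Arc 2: start y=0.000, vy=20.635 → t=4.127, apex=21.289, x_land=96.429, impact vy=-20.635
  bounce: vy ← 0.81·20.635 = 16.714
Arc 3: start y=0.000, vy=16.714 → t=3.343, apex=13.968, x_land=132.999, impact vy=-16.714
  bounce: vy ← 0.81·16.714 = 13.538
Arc 4: start y=0.000, vy=13.538 → t=2.708, apex=9.164, x_land=162.621, impact vy=-13.538
  bounce: vy ← 0.81·13.538 = 10.966
Arc 5: start y=0.000, vy=10.966 → t=2.193, apex=6.013, x_land=186.615, impact vy=-10.966
  bounce: vy ← 0.81·10.966 = 8.882
Arc 6: start y=0.000, vy=8.882 → t=1.776, apex=3.945, x_land=206.050, impact vy=-8.882
  bounce: vy ← 0.81·8.882 = 7.195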